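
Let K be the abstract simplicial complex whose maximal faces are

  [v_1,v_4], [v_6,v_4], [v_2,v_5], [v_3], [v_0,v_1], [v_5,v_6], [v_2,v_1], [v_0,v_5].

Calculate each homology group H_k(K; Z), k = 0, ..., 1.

Fix the vertex order v_0 < v_1 < v_2 < v_3 < v_4 < v_5 < v_6 and write every simplex with vertices in increasing order. Then dim K = 1 and the simplices of K are:

  0-simplices (7): [v_0], [v_1], [v_2], [v_3], [v_4], [v_5], [v_6]
  1-simplices (7): [v_0,v_1], [v_0,v_5], [v_1,v_2], [v_1,v_4], [v_2,v_5], [v_4,v_6], [v_5,v_6]

giving chain groups C_0 ≅ Z^7, C_1 ≅ Z^7.

Boundary ∂_1: C_1 → C_0 sends each edge [p,q] (with p < q) to q − p.
The resulting 7×7 matrix has rank 5, and its Smith normal form has invariant factors (1,1,1,1,1).

Reading off H_k = ker ∂_k / im ∂_{k+1}:

  H_0: rank C_0 − rank ∂_1 = 7 − 5 = 2, and the invariant factors of ∂_1 are all 1, so H_0 ≅ Z^2.
  H_1: rank ker ∂_1 − rank ∂_2 = (7 − 5) − 0 = 2, and there is no ∂_2, so H_1 ≅ Z^2.

As a check, the Euler characteristic is 7 − 7 = 0, which agrees with 2 − 2 = 0.

H_0 = Z^2,  H_1 = Z^2.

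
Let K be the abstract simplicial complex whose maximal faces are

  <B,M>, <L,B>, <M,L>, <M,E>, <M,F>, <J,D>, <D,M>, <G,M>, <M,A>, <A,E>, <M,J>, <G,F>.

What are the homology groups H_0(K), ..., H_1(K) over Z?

Fix the vertex order A < B < D < E < F < G < J < L < M and write every simplex with vertices in increasing order. Then dim K = 1 and the simplices of K are:

  0-simplices (9): A, B, D, E, F, G, J, L, M
  1-simplices (12): AE, AM, BL, BM, DJ, DM, EM, FG, FM, GM, JM, LM

so the chain groups are C_0 ≅ Z^9, C_1 ≅ Z^12.

∂_1: C_1 → C_0 maps an edge to its endpoints' difference, ∂[p,q] = q − p.
The resulting 9×12 matrix has rank 8, and its Smith normal form has invariant factors (1,1,1,1,1,1,1,1).

Reading off H_k = ker ∂_k / im ∂_{k+1}:

  H_0: rank C_0 − rank ∂_1 = 9 − 8 = 1, and the invariant factors of ∂_1 are all 1, so H_0 = Z.
  H_1: rank ker ∂_1 − rank ∂_2 = (12 − 8) − 0 = 4, and there is no ∂_2, so H_1 = Z^4.

H_0 ≅ Z,  H_1 ≅ Z^4.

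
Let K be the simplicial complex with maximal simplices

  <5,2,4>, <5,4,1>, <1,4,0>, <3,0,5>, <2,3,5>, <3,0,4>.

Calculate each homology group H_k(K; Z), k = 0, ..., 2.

H_0 = Z,  H_1 = Z,  H_2 = 0.

Take the total order 0 < 1 < 2 < 3 < 4 < 5 on the vertex set. Then K (dimension 2) consists of the simplices:

  0-simplices (6): [0], [1], [2], [3], [4], [5]
  1-simplices (12): [0,1], [0,3], [0,4], [0,5], [1,4], [1,5], [2,3], [2,4], [2,5], [3,4], [3,5], [4,5]
  2-simplices (6): [0,1,4], [0,3,4], [0,3,5], [1,4,5], [2,3,5], [2,4,5]

giving chain groups C_0 ≅ Z^6, C_1 ≅ Z^12, C_2 ≅ Z^6.

The boundary map ∂_1: C_1 → C_0 maps an edge to its endpoints' difference, ∂[p,q] = q − p.
As a 6×12 matrix over Z this has rank 5, with invariant factors (1,1,1,1,1).

∂_2: C_2 → C_1 sends each 2-simplex [p,q,r] to [q,r] − [p,r] + [p,q]. For instance
  ∂[0,3,5] = [3,5] − [0,5] + [0,3],
  ∂[2,4,5] = [4,5] − [2,5] + [2,4].
The resulting 12×6 matrix has rank 6, and its Smith normal form has invariant factors (1,1,1,1,1,1).

Reading off H_k = ker ∂_k / im ∂_{k+1}:

  H_0: rank C_0 − rank ∂_1 = 6 − 5 = 1, and the invariant factors of ∂_1 are all 1, so H_0 = Z.
  H_1: rank ker ∂_1 − rank ∂_2 = (12 − 5) − 6 = 1, and the invariant factors of ∂_2 are all 1, so H_1 = Z.
  H_2: rank ker ∂_2 − rank ∂_3 = (6 − 6) − 0 = 0, and there is no ∂_3, so H_2 = 0.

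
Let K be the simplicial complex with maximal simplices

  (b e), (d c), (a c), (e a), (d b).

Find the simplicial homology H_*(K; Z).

H_0 = Z,  H_1 = Z.

We work with the vertex ordering a < b < c < d < e. The simplices of K, each written with vertices in increasing order, are:

  0-simplices (5): a, b, c, d, e
  1-simplices (5): ac, ae, bd, be, cd

Hence C_0 ≅ Z^5, C_1 ≅ Z^5.

Boundary ∂_1: C_1 → C_0 maps an edge to its endpoints' difference, ∂[p,q] = q − p. For instance
  ∂be = e − b.
The 5×5 boundary matrix has rank 4 and Smith normal form diag(1,1,1,1).

From H_k ≅ ker(∂_k) / im(∂_{k+1}) we obtain:

  H_0: rank C_0 − rank ∂_1 = 5 − 4 = 1, and the invariant factors of ∂_1 are all 1, so H_0 ≅ Z.
  H_1: rank ker ∂_1 − rank ∂_2 = (5 − 4) − 0 = 1, and there is no ∂_2, so H_1 ≅ Z.

As a check, the Euler characteristic is 5 − 5 = 0, which agrees with 1 − 1 = 0.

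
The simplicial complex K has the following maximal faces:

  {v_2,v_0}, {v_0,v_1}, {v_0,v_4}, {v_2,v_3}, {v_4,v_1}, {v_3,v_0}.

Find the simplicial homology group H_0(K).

Order the vertices as v_0 < v_1 < v_2 < v_3 < v_4. Listing each simplex with vertices in this order, K has dimension 1 with simplices:

  0-simplices (5): [v_0], [v_1], [v_2], [v_3], [v_4]
  1-simplices (6): [v_0,v_1], [v_0,v_2], [v_0,v_3], [v_0,v_4], [v_1,v_4], [v_2,v_3]

Hence C_0 ≅ Z^5, C_1 ≅ Z^6.

Boundary ∂_1: C_1 → C_0 sends each edge [p,q] (with p < q) to q − p.
This gives a 5×6 integer matrix of rank 4; reducing to Smith normal form yields diagonal entries (1,1,1,1).

Now H_k = ker ∂_k / im ∂_{k+1}, so:

  H_0: rank C_0 − rank ∂_1 = 5 − 4 = 1, and the invariant factors of ∂_1 are all 1, so H_0 ≅ Z.

(K is a triangulation of a wedge of 2 circles.)

H_0 ≅ Z.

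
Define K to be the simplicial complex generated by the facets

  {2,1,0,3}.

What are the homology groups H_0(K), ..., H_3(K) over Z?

H_0 = Z,  H_1 = 0,  H_2 = 0,  H_3 = 0.

Take the total order 0 < 1 < 2 < 3 on the vertex set. Then K (dimension 3) consists of the simplices:

  0-simplices (4): [0], [1], [2], [3]
  1-simplices (6): [0,1], [0,2], [0,3], [1,2], [1,3], [2,3]
  2-simplices (4): [0,1,2], [0,1,3], [0,2,3], [1,2,3]
  3-simplices (1): [0,1,2,3]

giving chain groups C_0 ≅ Z^4, C_1 ≅ Z^6, C_2 ≅ Z^4, C_3 ≅ Z^1.

The boundary map ∂_1: C_1 → C_0 maps an edge to its endpoints' difference, ∂[p,q] = q − p. For instance
  ∂[2,3] = [3] − [2].
The 4×6 boundary matrix has rank 3 and Smith normal form diag(1,1,1).

The boundary map ∂_2: C_2 → C_1 maps a triangle to the signed sum of its edges. For instance
  ∂[1,2,3] = [2,3] − [1,3] + [1,2],
  ∂[0,2,3] = [2,3] − [0,3] + [0,2].
The resulting 6×4 matrix has rank 3, and its Smith normal form has invariant factors (1,1,1).

∂_3: C_3 → C_2 sends each 3-simplex σ to the alternating sum Σ_i (−1)^i (σ with its i-th vertex removed). For instance
  ∂[0,1,2,3] = [1,2,3] − [0,2,3] + [0,1,3] − [0,1,2].
This gives a 4×1 integer matrix of rank 1; reducing to Smith normal form yields diagonal entries (1).

From H_k ≅ ker(∂_k) / im(∂_{k+1}) we obtain:

  H_0: rank C_0 − rank ∂_1 = 4 − 3 = 1, and the invariant factors of ∂_1 are all 1, so H_0 ≅ Z.
  H_1: rank ker ∂_1 − rank ∂_2 = (6 − 3) − 3 = 0, and the invariant factors of ∂_2 are all 1, so H_1 ≅ 0.
  H_2: rank ker ∂_2 − rank ∂_3 = (4 − 3) − 1 = 0, and the invariant factors of ∂_3 are all 1, so H_2 ≅ 0.
  H_3: rank ker ∂_3 − rank ∂_4 = (1 − 1) − 0 = 0, and there is no ∂_4, so H_3 ≅ 0.

As a check, the Euler characteristic is 4 − 6 + 4 − 1 = 1, which agrees with 1 − 0 + 0 − 0 = 1.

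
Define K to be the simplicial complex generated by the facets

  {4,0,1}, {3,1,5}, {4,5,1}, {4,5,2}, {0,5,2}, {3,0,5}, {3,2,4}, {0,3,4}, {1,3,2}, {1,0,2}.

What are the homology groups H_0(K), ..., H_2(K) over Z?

H_0 ≅ Z,  H_1 ≅ Z/2,  H_2 = 0.

Order the vertices as 0 < 1 < 2 < 3 < 4 < 5. Listing each simplex with vertices in this order, K has dimension 2 with simplices:

  0-simplices (6): [0], [1], [2], [3], [4], [5]
  1-simplices (15): [0,1], [0,2], [0,3], [0,4], [0,5], [1,2], [1,3], [1,4], [1,5], [2,3], [2,4], [2,5], [3,4], [3,5], [4,5]
  2-simplices (10): [0,1,2], [0,1,4], [0,2,5], [0,3,4], [0,3,5], [1,2,3], [1,3,5], [1,4,5], [2,3,4], [2,4,5]

giving chain groups C_0 ≅ Z^6, C_1 ≅ Z^15, C_2 ≅ Z^10.

The boundary map ∂_1: C_1 → C_0 is given by ∂[p,q] = [q] − [p]. For instance
  ∂[0,4] = [4] − [0].
The 6×15 boundary matrix has rank 5 and Smith normal form diag(1,1,1,1,1).

The boundary map ∂_2: C_2 → C_1 acts by ∂[p,q,r] = [q,r] − [p,r] + [p,q]. For instance
  ∂[2,3,4] = [3,4] − [2,4] + [2,3],
  ∂[0,3,5] = [3,5] − [0,5] + [0,3].
This gives a 15×10 integer matrix of rank 10; reducing to Smith normal form yields diagonal entries (1,1,1,1,1,1,1,1,1,2).

Computing H_k = (kernel of ∂_k) / (image of ∂_{k+1}):

  H_0: rank C_0 − rank ∂_1 = 6 − 5 = 1, and the invariant factors of ∂_1 are all 1, so H_0 = Z.
  H_1: rank ker ∂_1 − rank ∂_2 = (15 − 5) − 10 = 0, and ∂_2 has invariant factor 2 > 1, so H_1 = Z/2.
  H_2: rank ker ∂_2 − rank ∂_3 = (10 − 10) − 0 = 0, and there is no ∂_3, so H_2 = 0.

As a check, the Euler characteristic is 6 − 15 + 10 = 1, which agrees with 1 − 0 + 0 = 1.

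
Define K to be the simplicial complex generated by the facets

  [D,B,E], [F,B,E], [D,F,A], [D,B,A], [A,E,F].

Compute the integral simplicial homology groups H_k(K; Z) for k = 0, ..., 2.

Take the total order A < B < D < E < F on the vertex set. Then K (dimension 2) consists of the simplices:

  0-simplices (5): A, B, D, E, F
  1-simplices (10): AB, AD, AE, AF, BD, BE, BF, DE, DF, EF
  2-simplices (5): ABD, ADF, AEF, BDE, BEF

Hence C_0 ≅ Z^5, C_1 ≅ Z^10, C_2 ≅ Z^5.

The boundary map ∂_1: C_1 → C_0 sends each edge [p,q] (with p < q) to q − p. For instance
  ∂DF = F − D.
As a 5×10 matrix over Z this has rank 4, with invariant factors (1,1,1,1).

Boundary ∂_2: C_2 → C_1 maps a triangle to the signed sum of its edges. For instance
  ∂ABD = BD − AD + AB,
  ∂ADF = DF − AF + AD.
The resulting 10×5 matrix has rank 5, and its Smith normal form has invariant factors (1,1,1,1,1).

From H_k ≅ ker(∂_k) / im(∂_{k+1}) we obtain:

  H_0: rank C_0 − rank ∂_1 = 5 − 4 = 1, and the invariant factors of ∂_1 are all 1, so H_0 = Z.
  H_1: rank ker ∂_1 − rank ∂_2 = (10 − 4) − 5 = 1, and the invariant factors of ∂_2 are all 1, so H_1 = Z.
  H_2: rank ker ∂_2 − rank ∂_3 = (5 − 5) − 0 = 0, and there is no ∂_3, so H_2 = 0.

H_0 ≅ Z,  H_1 ≅ Z,  H_2 = 0.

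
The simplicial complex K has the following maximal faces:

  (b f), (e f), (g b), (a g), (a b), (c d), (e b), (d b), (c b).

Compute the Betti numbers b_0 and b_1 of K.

Fix the vertex order a < b < c < d < e < f < g and write every simplex with vertices in increasing order. Then dim K = 1 and the simplices of K are:

  0-simplices (7): a, b, c, d, e, f, g
  1-simplices (9): ab, ag, bc, bd, be, bf, bg, cd, ef

Hence C_0 ≅ Z^7, C_1 ≅ Z^9.

∂_1: C_1 → C_0 is given by ∂[p,q] = [q] − [p]. For instance
  ∂cd = d − c.
The resulting 7×9 matrix has rank 6, and its Smith normal form has invariant factors (1,1,1,1,1,1).

Now H_k = ker ∂_k / im ∂_{k+1}, so:

  H_0: rank C_0 − rank ∂_1 = 7 − 6 = 1, and the invariant factors of ∂_1 are all 1, so H_0 = Z.
  H_1: rank ker ∂_1 − rank ∂_2 = (9 − 6) − 0 = 3, and there is no ∂_2, so H_1 = Z^3.

Hence the Betti numbers are b_0 = 1, b_1 = 3.

b_0 = 1, b_1 = 3.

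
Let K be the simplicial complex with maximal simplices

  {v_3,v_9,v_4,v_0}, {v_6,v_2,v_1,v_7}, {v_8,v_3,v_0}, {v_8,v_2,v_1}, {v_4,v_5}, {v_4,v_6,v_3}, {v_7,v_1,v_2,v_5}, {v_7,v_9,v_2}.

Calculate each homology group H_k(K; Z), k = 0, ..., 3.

Fix the vertex order v_0 < v_1 < v_2 < v_3 < v_4 < v_5 < v_6 < v_7 < v_8 < v_9 and write every simplex with vertices in increasing order. Then dim K = 3 and the simplices of K are:

  0-simplices (10): [v_0], [v_1], [v_2], [v_3], [v_4], [v_5], [v_6], [v_7], [v_8], [v_9]
  1-simplices (24): (24 of them)
  2-simplices (15): (15 of them)
  3-simplices (3): [v_0,v_3,v_4,v_9], [v_1,v_2,v_5,v_7], [v_1,v_2,v_6,v_7]

Hence C_0 ≅ Z^10, C_1 ≅ Z^24, C_2 ≅ Z^15, C_3 ≅ Z^3.

The boundary map ∂_1: C_1 → C_0 maps an edge to its endpoints' difference, ∂[p,q] = q − p. For instance
  ∂[v_1,v_7] = [v_7] − [v_1].
As a 10×24 matrix over Z this has rank 9, with invariant factors (1,1,1,1,1,1,1,1,1).

The boundary map ∂_2: C_2 → C_1 maps a triangle to the signed sum of its edges. For instance
  ∂[v_2,v_7,v_9] = [v_7,v_9] − [v_2,v_9] + [v_2,v_7],
  ∂[v_1,v_2,v_6] = [v_2,v_6] − [v_1,v_6] + [v_1,v_2].
The 24×15 boundary matrix has rank 12 and Smith normal form diag(1,1,1,1,1,1,1,1,1,1,1,1).

The boundary map ∂_3: C_3 → C_2 sends each 3-simplex σ to the alternating sum Σ_i (−1)^i (σ with its i-th vertex removed). For instance
  ∂[v_1,v_2,v_6,v_7] = [v_2,v_6,v_7] − [v_1,v_6,v_7] + [v_1,v_2,v_7] − [v_1,v_2,v_6],
  ∂[v_0,v_3,v_4,v_9] = [v_3,v_4,v_9] − [v_0,v_4,v_9] + [v_0,v_3,v_9] − [v_0,v_3,v_4].
The 15×3 boundary matrix has rank 3 and Smith normal form diag(1,1,1).

Now H_k = ker ∂_k / im ∂_{k+1}, so:

  H_0: rank C_0 − rank ∂_1 = 10 − 9 = 1, and the invariant factors of ∂_1 are all 1, so H_0 = Z.
  H_1: rank ker ∂_1 − rank ∂_2 = (24 − 9) − 12 = 3, and the invariant factors of ∂_2 are all 1, so H_1 = Z^3.
  H_2: rank ker ∂_2 − rank ∂_3 = (15 − 12) − 3 = 0, and the invariant factors of ∂_3 are all 1, so H_2 = 0.
  H_3: rank ker ∂_3 − rank ∂_4 = (3 − 3) − 0 = 0, and there is no ∂_4, so H_3 = 0.

H_0 = Z,  H_1 = Z^3,  H_2 = 0,  H_3 = 0.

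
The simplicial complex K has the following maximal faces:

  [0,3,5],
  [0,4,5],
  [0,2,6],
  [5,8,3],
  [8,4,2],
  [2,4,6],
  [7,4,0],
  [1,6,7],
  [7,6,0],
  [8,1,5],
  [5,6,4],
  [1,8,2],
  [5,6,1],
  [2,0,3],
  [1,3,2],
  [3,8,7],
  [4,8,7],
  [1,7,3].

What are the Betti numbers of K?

Fix the vertex order 0 < 1 < 2 < 3 < 4 < 5 < 6 < 7 < 8 and write every simplex with vertices in increasing order. Then dim K = 2 and the simplices of K are:

  0-simplices (9): [0], [1], [2], [3], [4], [5], [6], [7], [8]
  1-simplices (27): (27 of them)
  2-simplices (18): [0,2,3], [0,2,6], [0,3,5], [0,4,5], [0,4,7], [0,6,7], [1,2,3], [1,2,8], [1,3,7], [1,5,6], [1,5,8], [1,6,7], [2,4,6], [2,4,8], [3,5,8], [3,7,8], [4,5,6], [4,7,8]

so the chain groups are C_0 ≅ Z^9, C_1 ≅ Z^27, C_2 ≅ Z^18.

The boundary map ∂_1: C_1 → C_0 is given by ∂[p,q] = [q] − [p]. For instance
  ∂[2,3] = [3] − [2].
The resulting 9×27 matrix has rank 8, and its Smith normal form has invariant factors (1,1,1,1,1,1,1,1).

The boundary map ∂_2: C_2 → C_1 sends each 2-simplex [p,q,r] to [q,r] − [p,r] + [p,q]. For instance
  ∂[1,5,8] = [5,8] − [1,8] + [1,5],
  ∂[2,4,8] = [4,8] − [2,8] + [2,4].
The 27×18 boundary matrix has rank 18 and Smith normal form diag(1,1,1,1,1,1,1,1,1,1,1,1,1,1,1,1,1,2).

Computing H_k = (kernel of ∂_k) / (image of ∂_{k+1}):

  H_0: rank C_0 − rank ∂_1 = 9 − 8 = 1, and the invariant factors of ∂_1 are all 1, so H_0 = Z.
  H_1: rank ker ∂_1 − rank ∂_2 = (27 − 8) − 18 = 1, and ∂_2 has invariant factor 2 > 1, so H_1 = Z ⊕ Z/2.
  H_2: rank ker ∂_2 − rank ∂_3 = (18 − 18) − 0 = 0, and there is no ∂_3, so H_2 = 0.

As a check, the Euler characteristic is 9 − 27 + 18 = 0, which agrees with 1 − 1 + 0 = 0.
(K is a triangulation of the Klein bottle.)

Hence the Betti numbers are b_0 = 1, b_1 = 1, b_2 = 0.

b_0 = 1, b_1 = 1, b_2 = 0.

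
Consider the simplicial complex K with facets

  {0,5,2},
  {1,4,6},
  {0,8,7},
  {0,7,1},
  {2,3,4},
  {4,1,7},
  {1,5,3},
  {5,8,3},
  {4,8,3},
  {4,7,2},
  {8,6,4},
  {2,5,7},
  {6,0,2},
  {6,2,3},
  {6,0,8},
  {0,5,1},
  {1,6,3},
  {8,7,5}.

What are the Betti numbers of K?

b_0 = 1, b_1 = 1, b_2 = 0.

Order the vertices as 0 < 1 < 2 < 3 < 4 < 5 < 6 < 7 < 8. Listing each simplex with vertices in this order, K has dimension 2 with simplices:

  0-simplices (9): [0], [1], [2], [3], [4], [5], [6], [7], [8]
  1-simplices (27): (27 of them)
  2-simplices (18): [0,1,5], [0,1,7], [0,2,5], [0,2,6], [0,6,8], [0,7,8], [1,3,5], [1,3,6], [1,4,6], [1,4,7], [2,3,4], [2,3,6], [2,4,7], [2,5,7], [3,4,8], [3,5,8], [4,6,8], [5,7,8]

Hence C_0 ≅ Z^9, C_1 ≅ Z^27, C_2 ≅ Z^18.

∂_1: C_1 → C_0 is given by ∂[p,q] = [q] − [p]. For instance
  ∂[3,6] = [6] − [3].
The 9×27 boundary matrix has rank 8 and Smith normal form diag(1,1,1,1,1,1,1,1).

∂_2: C_2 → C_1 sends each 2-simplex [p,q,r] to [q,r] − [p,r] + [p,q]. For instance
  ∂[1,3,5] = [3,5] − [1,5] + [1,3],
  ∂[5,7,8] = [7,8] − [5,8] + [5,7].
The resulting 27×18 matrix has rank 18, and its Smith normal form has invariant factors (1,1,1,1,1,1,1,1,1,1,1,1,1,1,1,1,1,2).

Reading off H_k = ker ∂_k / im ∂_{k+1}:

  H_0: rank C_0 − rank ∂_1 = 9 − 8 = 1, and the invariant factors of ∂_1 are all 1, so H_0 = Z.
  H_1: rank ker ∂_1 − rank ∂_2 = (27 − 8) − 18 = 1, and ∂_2 has invariant factor 2 > 1, so H_1 = Z ⊕ Z/2Z.
  H_2: rank ker ∂_2 − rank ∂_3 = (18 − 18) − 0 = 0, and there is no ∂_3, so H_2 = 0.

Hence the Betti numbers are b_0 = 1, b_1 = 1, b_2 = 0.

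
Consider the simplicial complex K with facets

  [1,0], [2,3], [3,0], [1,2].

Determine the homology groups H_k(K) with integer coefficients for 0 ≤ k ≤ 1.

Fix the vertex order 0 < 1 < 2 < 3 and write every simplex with vertices in increasing order. Then dim K = 1 and the simplices of K are:

  0-simplices (4): [0], [1], [2], [3]
  1-simplices (4): [0,1], [0,3], [1,2], [2,3]

Hence C_0 ≅ Z^4, C_1 ≅ Z^4.

The boundary map ∂_1: C_1 → C_0 is given by ∂[p,q] = [q] − [p]. For instance
  ∂[0,3] = [3] − [0].
As a 4×4 matrix over Z this has rank 3, with invariant factors (1,1,1).

Computing H_k = (kernel of ∂_k) / (image of ∂_{k+1}):

  H_0: rank C_0 − rank ∂_1 = 4 − 3 = 1, and the invariant factors of ∂_1 are all 1, so H_0 ≅ Z.
  H_1: rank ker ∂_1 − rank ∂_2 = (4 − 3) − 0 = 1, and there is no ∂_2, so H_1 ≅ Z.

As a check, the Euler characteristic is 4 − 4 = 0, which agrees with 1 − 1 = 0.

H_0 = Z,  H_1 = Z.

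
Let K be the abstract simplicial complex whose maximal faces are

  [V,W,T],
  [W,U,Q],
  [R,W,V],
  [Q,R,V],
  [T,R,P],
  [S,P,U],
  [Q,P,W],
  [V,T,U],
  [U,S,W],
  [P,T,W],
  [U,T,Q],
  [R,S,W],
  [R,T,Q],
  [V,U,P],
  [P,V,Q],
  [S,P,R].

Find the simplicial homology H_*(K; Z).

Take the total order P < Q < R < S < T < U < V < W on the vertex set. Then K (dimension 2) consists of the simplices:

  0-simplices (8): P, Q, R, S, T, U, V, W
  1-simplices (24): PQ, PR, PS, PT, PU, PV, PW, QR, QT, QU, QV, QW, RS, RT, RV, RW, SU, SW, TU, TV, TW, UV, UW, VW
  2-simplices (16): PQV, PQW, PRS, PRT, PSU, PTW, PUV, QRT, QRV, QTU, QUW, RSW, RVW, SUW, TUV, TVW

giving chain groups C_0 ≅ Z^8, C_1 ≅ Z^24, C_2 ≅ Z^16.

∂_1: C_1 → C_0 is given by ∂[p,q] = [q] − [p]. For instance
  ∂TW = W − T.
The 8×24 boundary matrix has rank 7 and Smith normal form diag(1,1,1,1,1,1,1).

The boundary map ∂_2: C_2 → C_1 sends each 2-simplex [p,q,r] to [q,r] − [p,r] + [p,q]. For instance
  ∂QRV = RV − QV + QR,
  ∂QUW = UW − QW + QU.
As a 24×16 matrix over Z this has rank 15, with invariant factors (1,1,1,1,1,1,1,1,1,1,1,1,1,1,1).

From H_k ≅ ker(∂_k) / im(∂_{k+1}) we obtain:

  H_0: rank C_0 − rank ∂_1 = 8 − 7 = 1, and the invariant factors of ∂_1 are all 1, so H_0 = Z.
  H_1: rank ker ∂_1 − rank ∂_2 = (24 − 7) − 15 = 2, and the invariant factors of ∂_2 are all 1, so H_1 = Z^2.
  H_2: rank ker ∂_2 − rank ∂_3 = (16 − 15) − 0 = 1, and there is no ∂_3, so H_2 = Z.

As a check, the Euler characteristic is 8 − 24 + 16 = 0, which agrees with 1 − 2 + 1 = 0.

H_0 = Z,  H_1 = Z^2,  H_2 = Z.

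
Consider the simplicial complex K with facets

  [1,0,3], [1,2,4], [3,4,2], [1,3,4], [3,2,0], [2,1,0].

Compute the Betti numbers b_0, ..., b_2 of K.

We work with the vertex ordering 0 < 1 < 2 < 3 < 4. The simplices of K, each written with vertices in increasing order, are:

  0-simplices (5): [0], [1], [2], [3], [4]
  1-simplices (9): [0,1], [0,2], [0,3], [1,2], [1,3], [1,4], [2,3], [2,4], [3,4]
  2-simplices (6): [0,1,2], [0,1,3], [0,2,3], [1,2,4], [1,3,4], [2,3,4]

giving chain groups C_0 ≅ Z^5, C_1 ≅ Z^9, C_2 ≅ Z^6.

Boundary ∂_1: C_1 → C_0 is given by ∂[p,q] = [q] − [p]. For instance
  ∂[0,1] = [1] − [0].
As a 5×9 matrix over Z this has rank 4, with invariant factors (1,1,1,1).

The boundary map ∂_2: C_2 → C_1 acts by ∂[p,q,r] = [q,r] − [p,r] + [p,q]. For instance
  ∂[0,1,2] = [1,2] − [0,2] + [0,1],
  ∂[1,2,4] = [2,4] − [1,4] + [1,2].
The 9×6 boundary matrix has rank 5 and Smith normal form diag(1,1,1,1,1).

Computing H_k = (kernel of ∂_k) / (image of ∂_{k+1}):

  H_0: rank C_0 − rank ∂_1 = 5 − 4 = 1, and the invariant factors of ∂_1 are all 1, so H_0 ≅ Z.
  H_1: rank ker ∂_1 − rank ∂_2 = (9 − 4) − 5 = 0, and the invariant factors of ∂_2 are all 1, so H_1 ≅ 0.
  H_2: rank ker ∂_2 − rank ∂_3 = (6 − 5) − 0 = 1, and there is no ∂_3, so H_2 ≅ Z.

As a check, the Euler characteristic is 5 − 9 + 6 = 2, which agrees with 1 − 0 + 1 = 2.

Hence the Betti numbers are b_0 = 1, b_1 = 0, b_2 = 1.

b_0 = 1, b_1 = 0, b_2 = 1.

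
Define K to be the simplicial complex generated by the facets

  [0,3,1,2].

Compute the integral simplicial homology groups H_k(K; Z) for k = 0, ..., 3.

H_0 = Z,  H_1 = 0,  H_2 = 0,  H_3 = 0.

Fix the vertex order 0 < 1 < 2 < 3 and write every simplex with vertices in increasing order. Then dim K = 3 and the simplices of K are:

  0-simplices (4): [0], [1], [2], [3]
  1-simplices (6): [0,1], [0,2], [0,3], [1,2], [1,3], [2,3]
  2-simplices (4): [0,1,2], [0,1,3], [0,2,3], [1,2,3]
  3-simplices (1): [0,1,2,3]

giving chain groups C_0 ≅ Z^4, C_1 ≅ Z^6, C_2 ≅ Z^4, C_3 ≅ Z^1.

The boundary map ∂_1: C_1 → C_0 is given by ∂[p,q] = [q] − [p]. For instance
  ∂[2,3] = [3] − [2].
As a 4×6 matrix over Z this has rank 3, with invariant factors (1,1,1).

Boundary ∂_2: C_2 → C_1 acts by ∂[p,q,r] = [q,r] − [p,r] + [p,q]. For instance
  ∂[0,1,3] = [1,3] − [0,3] + [0,1],
  ∂[0,2,3] = [2,3] − [0,3] + [0,2].
The 6×4 boundary matrix has rank 3 and Smith normal form diag(1,1,1).

The boundary map ∂_3: C_3 → C_2 sends each 3-simplex σ to the alternating sum Σ_i (−1)^i (σ with its i-th vertex removed). For instance
  ∂[0,1,2,3] = [1,2,3] − [0,2,3] + [0,1,3] − [0,1,2].
This gives a 4×1 integer matrix of rank 1; reducing to Smith normal form yields diagonal entries (1).

From H_k ≅ ker(∂_k) / im(∂_{k+1}) we obtain:

  H_0: rank C_0 − rank ∂_1 = 4 − 3 = 1, and the invariant factors of ∂_1 are all 1, so H_0 = Z.
  H_1: rank ker ∂_1 − rank ∂_2 = (6 − 3) − 3 = 0, and the invariant factors of ∂_2 are all 1, so H_1 = 0.
  H_2: rank ker ∂_2 − rank ∂_3 = (4 − 3) − 1 = 0, and the invariant factors of ∂_3 are all 1, so H_2 = 0.
  H_3: rank ker ∂_3 − rank ∂_4 = (1 − 1) − 0 = 0, and there is no ∂_4, so H_3 = 0.

As a check, the Euler characteristic is 4 − 6 + 4 − 1 = 1, which agrees with 1 − 0 + 0 − 0 = 1.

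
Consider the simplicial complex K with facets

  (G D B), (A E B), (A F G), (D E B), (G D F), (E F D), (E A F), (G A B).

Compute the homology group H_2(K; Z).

H_2 ≅ Z.

Fix the vertex order A < B < D < E < F < G and write every simplex with vertices in increasing order. Then dim K = 2 and the simplices of K are:

  0-simplices (6): A, B, D, E, F, G
  1-simplices (12): AB, AE, AF, AG, BD, BE, BG, DE, DF, DG, EF, FG
  2-simplices (8): ABE, ABG, AEF, AFG, BDE, BDG, DEF, DFG

so the chain groups are C_0 ≅ Z^6, C_1 ≅ Z^12, C_2 ≅ Z^8.

Boundary ∂_1: C_1 → C_0 maps an edge to its endpoints' difference, ∂[p,q] = q − p.
The 6×12 boundary matrix has rank 5 and Smith normal form diag(1,1,1,1,1).

∂_2: C_2 → C_1 sends each 2-simplex [p,q,r] to [q,r] − [p,r] + [p,q]. For instance
  ∂DFG = FG − DG + DF,
  ∂BDG = DG − BG + BD.
As a 12×8 matrix over Z this has rank 7, with invariant factors (1,1,1,1,1,1,1).

From H_k ≅ ker(∂_k) / im(∂_{k+1}) we obtain:

  H_2: rank ker ∂_2 − rank ∂_3 = (8 − 7) − 0 = 1, and there is no ∂_3, so H_2 ≅ Z.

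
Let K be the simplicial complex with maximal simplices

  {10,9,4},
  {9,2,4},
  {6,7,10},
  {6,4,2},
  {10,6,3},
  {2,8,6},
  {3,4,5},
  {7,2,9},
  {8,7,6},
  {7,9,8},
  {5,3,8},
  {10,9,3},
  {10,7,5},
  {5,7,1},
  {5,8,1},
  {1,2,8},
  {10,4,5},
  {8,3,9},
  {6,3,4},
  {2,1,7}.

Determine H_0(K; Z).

Order the vertices as 1 < 2 < 3 < 4 < 5 < 6 < 7 < 8 < 9 < 10. Listing each simplex with vertices in this order, K has dimension 2 with simplices:

  0-simplices (10): [1], [2], [3], [4], [5], [6], [7], [8], [9], [10]
  1-simplices (30): (30 of them)
  2-simplices (20): (20 of them)

so the chain groups are C_0 ≅ Z^10, C_1 ≅ Z^30, C_2 ≅ Z^20.

∂_1: C_1 → C_0 maps an edge to its endpoints' difference, ∂[p,q] = q − p.
The 10×30 boundary matrix has rank 9 and Smith normal form diag(1,1,1,1,1,1,1,1,1).

Boundary ∂_2: C_2 → C_1 maps a triangle to the signed sum of its edges. For instance
  ∂[2,6,8] = [6,8] − [2,8] + [2,6],
  ∂[3,9,10] = [9,10] − [3,10] + [3,9].
This gives a 30×20 integer matrix of rank 20; reducing to Smith normal form yields diagonal entries (1,1,1,1,1,1,1,1,1,1,1,1,1,1,1,1,1,1,1,2).

From H_k ≅ ker(∂_k) / im(∂_{k+1}) we obtain:

  H_0: rank C_0 − rank ∂_1 = 10 − 9 = 1, and the invariant factors of ∂_1 are all 1, so H_0 = Z.

H_0 = Z.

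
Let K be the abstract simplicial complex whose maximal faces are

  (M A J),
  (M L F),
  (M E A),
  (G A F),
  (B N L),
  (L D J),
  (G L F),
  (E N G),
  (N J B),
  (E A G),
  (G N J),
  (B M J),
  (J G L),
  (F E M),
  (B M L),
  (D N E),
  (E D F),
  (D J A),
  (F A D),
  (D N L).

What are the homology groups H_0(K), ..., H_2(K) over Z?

H_0 ≅ Z,  H_1 ≅ Z ⊕ Z/2,  H_2 = 0.

Fix the vertex order A < B < D < E < F < G < J < L < M < N and write every simplex with vertices in increasing order. Then dim K = 2 and the simplices of K are:

  0-simplices (10): A, B, D, E, F, G, J, L, M, N
  1-simplices (30): AD, AE, AF, AG, AJ, AM, BJ, BL, BM, BN, DE, DF, DJ, DL, DN, EF, EG, EM, EN, FG, FL, FM, GJ, GL, GN, JL, JM, JN, LM, LN
  2-simplices (20): ADF, ADJ, AEG, AEM, AFG, AJM, BJM, BJN, BLM, BLN, DEF, DEN, DJL, DLN, EFM, EGN, FGL, FLM, GJL, GJN

giving chain groups C_0 ≅ Z^10, C_1 ≅ Z^30, C_2 ≅ Z^20.

∂_1: C_1 → C_0 maps an edge to its endpoints' difference, ∂[p,q] = q − p. For instance
  ∂EG = G − E.
As a 10×30 matrix over Z this has rank 9, with invariant factors (1,1,1,1,1,1,1,1,1).

The boundary map ∂_2: C_2 → C_1 maps a triangle to the signed sum of its edges. For instance
  ∂AEG = EG − AG + AE,
  ∂BJN = JN − BN + BJ.
This gives a 30×20 integer matrix of rank 20; reducing to Smith normal form yields diagonal entries (1,1,1,1,1,1,1,1,1,1,1,1,1,1,1,1,1,1,1,2).

Reading off H_k = ker ∂_k / im ∂_{k+1}:

  H_0: rank C_0 − rank ∂_1 = 10 − 9 = 1, and the invariant factors of ∂_1 are all 1, so H_0 ≅ Z.
  H_1: rank ker ∂_1 − rank ∂_2 = (30 − 9) − 20 = 1, and ∂_2 has invariant factor 2 > 1, so H_1 ≅ Z ⊕ Z/2.
  H_2: rank ker ∂_2 − rank ∂_3 = (20 − 20) − 0 = 0, and there is no ∂_3, so H_2 ≅ 0.

(K is a triangulation of the Klein bottle.)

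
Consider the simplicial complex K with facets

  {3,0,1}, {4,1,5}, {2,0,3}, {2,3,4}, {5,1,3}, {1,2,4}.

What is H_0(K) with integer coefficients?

H_0 = Z.

Fix the vertex order 0 < 1 < 2 < 3 < 4 < 5 and write every simplex with vertices in increasing order. Then dim K = 2 and the simplices of K are:

  0-simplices (6): [0], [1], [2], [3], [4], [5]
  1-simplices (12): [0,1], [0,2], [0,3], [1,2], [1,3], [1,4], [1,5], [2,3], [2,4], [3,4], [3,5], [4,5]
  2-simplices (6): [0,1,3], [0,2,3], [1,2,4], [1,3,5], [1,4,5], [2,3,4]

so the chain groups are C_0 ≅ Z^6, C_1 ≅ Z^12, C_2 ≅ Z^6.

The boundary map ∂_1: C_1 → C_0 maps an edge to its endpoints' difference, ∂[p,q] = q − p. For instance
  ∂[2,4] = [4] − [2].
This gives a 6×12 integer matrix of rank 5; reducing to Smith normal form yields diagonal entries (1,1,1,1,1).

∂_2: C_2 → C_1 maps a triangle to the signed sum of its edges. For instance
  ∂[1,4,5] = [4,5] − [1,5] + [1,4],
  ∂[0,2,3] = [2,3] − [0,3] + [0,2].
The resulting 12×6 matrix has rank 6, and its Smith normal form has invariant factors (1,1,1,1,1,1).

Now H_k = ker ∂_k / im ∂_{k+1}, so:

  H_0: rank C_0 − rank ∂_1 = 6 − 5 = 1, and the invariant factors of ∂_1 are all 1, so H_0 = Z.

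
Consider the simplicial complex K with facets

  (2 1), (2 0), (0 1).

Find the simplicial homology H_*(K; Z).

Fix the vertex order 0 < 1 < 2 and write every simplex with vertices in increasing order. Then dim K = 1 and the simplices of K are:

  0-simplices (3): [0], [1], [2]
  1-simplices (3): [0,1], [0,2], [1,2]

Hence C_0 ≅ Z^3, C_1 ≅ Z^3.

The boundary map ∂_1: C_1 → C_0 is given by ∂[p,q] = [q] − [p].
As a 3×3 matrix over Z this has rank 2, with invariant factors (1,1).

Reading off H_k = ker ∂_k / im ∂_{k+1}:

  H_0: rank C_0 − rank ∂_1 = 3 − 2 = 1, and the invariant factors of ∂_1 are all 1, so H_0 ≅ Z.
  H_1: rank ker ∂_1 − rank ∂_2 = (3 − 2) − 0 = 1, and there is no ∂_2, so H_1 ≅ Z.

(K is a triangulation of the circle S^1.)

H_0 ≅ Z,  H_1 ≅ Z.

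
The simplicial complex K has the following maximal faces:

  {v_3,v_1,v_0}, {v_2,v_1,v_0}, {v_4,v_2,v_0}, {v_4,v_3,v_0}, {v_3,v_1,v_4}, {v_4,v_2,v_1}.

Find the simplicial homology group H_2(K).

We work with the vertex ordering v_0 < v_1 < v_2 < v_3 < v_4. The simplices of K, each written with vertices in increasing order, are:

  0-simplices (5): [v_0], [v_1], [v_2], [v_3], [v_4]
  1-simplices (9): [v_0,v_1], [v_0,v_2], [v_0,v_3], [v_0,v_4], [v_1,v_2], [v_1,v_3], [v_1,v_4], [v_2,v_4], [v_3,v_4]
  2-simplices (6): [v_0,v_1,v_2], [v_0,v_1,v_3], [v_0,v_2,v_4], [v_0,v_3,v_4], [v_1,v_2,v_4], [v_1,v_3,v_4]

so the chain groups are C_0 ≅ Z^5, C_1 ≅ Z^9, C_2 ≅ Z^6.

∂_1: C_1 → C_0 sends each edge [p,q] (with p < q) to q − p.
The 5×9 boundary matrix has rank 4 and Smith normal form diag(1,1,1,1).

∂_2: C_2 → C_1 sends each 2-simplex [p,q,r] to [q,r] − [p,r] + [p,q]. For instance
  ∂[v_0,v_1,v_3] = [v_1,v_3] − [v_0,v_3] + [v_0,v_1],
  ∂[v_1,v_3,v_4] = [v_3,v_4] − [v_1,v_4] + [v_1,v_3].
The resulting 9×6 matrix has rank 5, and its Smith normal form has invariant factors (1,1,1,1,1).

Reading off H_k = ker ∂_k / im ∂_{k+1}:

  H_2: rank ker ∂_2 − rank ∂_3 = (6 − 5) − 0 = 1, and there is no ∂_3, so H_2 ≅ Z.

H_2 = Z.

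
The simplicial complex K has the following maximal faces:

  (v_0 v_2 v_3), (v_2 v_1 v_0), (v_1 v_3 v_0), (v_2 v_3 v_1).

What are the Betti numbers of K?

Order the vertices as v_0 < v_1 < v_2 < v_3. Listing each simplex with vertices in this order, K has dimension 2 with simplices:

  0-simplices (4): [v_0], [v_1], [v_2], [v_3]
  1-simplices (6): [v_0,v_1], [v_0,v_2], [v_0,v_3], [v_1,v_2], [v_1,v_3], [v_2,v_3]
  2-simplices (4): [v_0,v_1,v_2], [v_0,v_1,v_3], [v_0,v_2,v_3], [v_1,v_2,v_3]

giving chain groups C_0 ≅ Z^4, C_1 ≅ Z^6, C_2 ≅ Z^4.

∂_1: C_1 → C_0 is given by ∂[p,q] = [q] − [p]. For instance
  ∂[v_0,v_2] = [v_2] − [v_0].
The resulting 4×6 matrix has rank 3, and its Smith normal form has invariant factors (1,1,1).

The boundary map ∂_2: C_2 → C_1 sends each 2-simplex [p,q,r] to [q,r] − [p,r] + [p,q]. For instance
  ∂[v_1,v_2,v_3] = [v_2,v_3] − [v_1,v_3] + [v_1,v_2],
  ∂[v_0,v_2,v_3] = [v_2,v_3] − [v_0,v_3] + [v_0,v_2].
The 6×4 boundary matrix has rank 3 and Smith normal form diag(1,1,1).

Computing H_k = (kernel of ∂_k) / (image of ∂_{k+1}):

  H_0: rank C_0 − rank ∂_1 = 4 − 3 = 1, and the invariant factors of ∂_1 are all 1, so H_0 ≅ Z.
  H_1: rank ker ∂_1 − rank ∂_2 = (6 − 3) − 3 = 0, and the invariant factors of ∂_2 are all 1, so H_1 ≅ 0.
  H_2: rank ker ∂_2 − rank ∂_3 = (4 − 3) − 0 = 1, and there is no ∂_3, so H_2 ≅ Z.

Hence the Betti numbers are b_0 = 1, b_1 = 0, b_2 = 1.

b_0 = 1, b_1 = 0, b_2 = 1.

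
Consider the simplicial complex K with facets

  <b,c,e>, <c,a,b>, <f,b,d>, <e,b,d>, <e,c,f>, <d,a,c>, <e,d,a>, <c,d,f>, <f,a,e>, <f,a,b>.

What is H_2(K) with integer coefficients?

We work with the vertex ordering a < b < c < d < e < f. The simplices of K, each written with vertices in increasing order, are:

  0-simplices (6): a, b, c, d, e, f
  1-simplices (15): ab, ac, ad, ae, af, bc, bd, be, bf, cd, ce, cf, de, df, ef
  2-simplices (10): abc, abf, acd, ade, aef, bce, bde, bdf, cdf, cef

so the chain groups are C_0 ≅ Z^6, C_1 ≅ Z^15, C_2 ≅ Z^10.

Boundary ∂_1: C_1 → C_0 is given by ∂[p,q] = [q] − [p]. For instance
  ∂ef = f − e.
The 6×15 boundary matrix has rank 5 and Smith normal form diag(1,1,1,1,1).

Boundary ∂_2: C_2 → C_1 acts by ∂[p,q,r] = [q,r] − [p,r] + [p,q]. For instance
  ∂acd = cd − ad + ac,
  ∂bdf = df − bf + bd.
The resulting 15×10 matrix has rank 10, and its Smith normal form has invariant factors (1,1,1,1,1,1,1,1,1,2).

From H_k ≅ ker(∂_k) / im(∂_{k+1}) we obtain:

  H_2: rank ker ∂_2 − rank ∂_3 = (10 − 10) − 0 = 0, and there is no ∂_3, so H_2 = 0.

H_2 = 0.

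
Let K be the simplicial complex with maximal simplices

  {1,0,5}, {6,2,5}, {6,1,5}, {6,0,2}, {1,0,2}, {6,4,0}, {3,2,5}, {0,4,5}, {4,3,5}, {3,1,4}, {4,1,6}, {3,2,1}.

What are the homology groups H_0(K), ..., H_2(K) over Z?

Order the vertices as 0 < 1 < 2 < 3 < 4 < 5 < 6. Listing each simplex with vertices in this order, K has dimension 2 with simplices:

  0-simplices (7): [0], [1], [2], [3], [4], [5], [6]
  1-simplices (18): [0,1], [0,2], [0,4], [0,5], [0,6], [1,2], [1,3], [1,4], [1,5], [1,6], [2,3], [2,5], [2,6], [3,4], [3,5], [4,5], [4,6], [5,6]
  2-simplices (12): [0,1,2], [0,1,5], [0,2,6], [0,4,5], [0,4,6], [1,2,3], [1,3,4], [1,4,6], [1,5,6], [2,3,5], [2,5,6], [3,4,5]

so the chain groups are C_0 ≅ Z^7, C_1 ≅ Z^18, C_2 ≅ Z^12.

The boundary map ∂_1: C_1 → C_0 maps an edge to its endpoints' difference, ∂[p,q] = q − p. For instance
  ∂[0,4] = [4] − [0].
The resulting 7×18 matrix has rank 6, and its Smith normal form has invariant factors (1,1,1,1,1,1).

∂_2: C_2 → C_1 maps a triangle to the signed sum of its edges. For instance
  ∂[1,3,4] = [3,4] − [1,4] + [1,3],
  ∂[1,5,6] = [5,6] − [1,6] + [1,5].
The 18×12 boundary matrix has rank 12 and Smith normal form diag(1,1,1,1,1,1,1,1,1,1,1,2).

Reading off H_k = ker ∂_k / im ∂_{k+1}:

  H_0: rank C_0 − rank ∂_1 = 7 − 6 = 1, and the invariant factors of ∂_1 are all 1, so H_0 ≅ Z.
  H_1: rank ker ∂_1 − rank ∂_2 = (18 − 6) − 12 = 0, and ∂_2 has invariant factor 2 > 1, so H_1 ≅ Z/2.
  H_2: rank ker ∂_2 − rank ∂_3 = (12 − 12) − 0 = 0, and there is no ∂_3, so H_2 ≅ 0.

H_0 ≅ Z,  H_1 ≅ Z/2,  H_2 = 0.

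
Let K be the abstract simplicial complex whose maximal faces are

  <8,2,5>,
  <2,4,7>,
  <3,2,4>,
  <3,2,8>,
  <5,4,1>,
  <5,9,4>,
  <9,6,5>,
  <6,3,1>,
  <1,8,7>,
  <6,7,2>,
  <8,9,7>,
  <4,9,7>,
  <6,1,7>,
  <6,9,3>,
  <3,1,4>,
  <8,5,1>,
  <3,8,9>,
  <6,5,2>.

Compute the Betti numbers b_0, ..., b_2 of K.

We work with the vertex ordering 1 < 2 < 3 < 4 < 5 < 6 < 7 < 8 < 9. The simplices of K, each written with vertices in increasing order, are:

  0-simplices (9): [1], [2], [3], [4], [5], [6], [7], [8], [9]
  1-simplices (27): (27 of them)
  2-simplices (18): [1,3,4], [1,3,6], [1,4,5], [1,5,8], [1,6,7], [1,7,8], [2,3,4], [2,3,8], [2,4,7], [2,5,6], [2,5,8], [2,6,7], [3,6,9], [3,8,9], [4,5,9], [4,7,9], [5,6,9], [7,8,9]

so the chain groups are C_0 ≅ Z^9, C_1 ≅ Z^27, C_2 ≅ Z^18.

∂_1: C_1 → C_0 maps an edge to its endpoints' difference, ∂[p,q] = q − p. For instance
  ∂[8,9] = [9] − [8].
The 9×27 boundary matrix has rank 8 and Smith normal form diag(1,1,1,1,1,1,1,1).

Boundary ∂_2: C_2 → C_1 maps a triangle to the signed sum of its edges. For instance
  ∂[5,6,9] = [6,9] − [5,9] + [5,6],
  ∂[2,3,8] = [3,8] − [2,8] + [2,3].
This gives a 27×18 integer matrix of rank 17; reducing to Smith normal form yields diagonal entries (1,1,1,1,1,1,1,1,1,1,1,1,1,1,1,1,1).

Reading off H_k = ker ∂_k / im ∂_{k+1}:

  H_0: rank C_0 − rank ∂_1 = 9 − 8 = 1, and the invariant factors of ∂_1 are all 1, so H_0 = Z.
  H_1: rank ker ∂_1 − rank ∂_2 = (27 − 8) − 17 = 2, and the invariant factors of ∂_2 are all 1, so H_1 = Z^2.
  H_2: rank ker ∂_2 − rank ∂_3 = (18 − 17) − 0 = 1, and there is no ∂_3, so H_2 = Z.

As a check, the Euler characteristic is 9 − 27 + 18 = 0, which agrees with 1 − 2 + 1 = 0.

Hence the Betti numbers are b_0 = 1, b_1 = 2, b_2 = 1.

b_0 = 1, b_1 = 2, b_2 = 1.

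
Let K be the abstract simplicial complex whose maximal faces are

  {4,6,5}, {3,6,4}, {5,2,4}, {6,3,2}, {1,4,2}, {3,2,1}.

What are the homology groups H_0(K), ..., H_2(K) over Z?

H_0 ≅ Z,  H_1 ≅ Z,  H_2 = 0.

K has 6 vertices, 12 edges, 6 triangles.
rank ∂_0 = 0, rank ∂_1 = 5 ⇒ b_0 = 6 − 0 − 5 = 1; all invariant factors of ∂_1 are 1 so no torsion. So H_0 ≅ Z.
rank ∂_1 = 5, rank ∂_2 = 6 ⇒ b_1 = 12 − 5 − 6 = 1; all invariant factors of ∂_2 are 1 so no torsion. So H_1 ≅ Z.
rank ∂_2 = 6, rank ∂_3 = 0 ⇒ b_2 = 6 − 6 − 0 = 0. So H_2 ≅ 0.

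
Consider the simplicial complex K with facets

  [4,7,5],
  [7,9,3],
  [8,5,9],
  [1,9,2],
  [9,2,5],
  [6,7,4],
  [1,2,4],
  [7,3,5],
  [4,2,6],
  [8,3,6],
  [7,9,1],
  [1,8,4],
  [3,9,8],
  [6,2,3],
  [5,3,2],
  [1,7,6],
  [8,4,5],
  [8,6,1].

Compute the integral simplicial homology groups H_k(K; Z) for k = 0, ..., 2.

H_0 = Z,  H_1 = Z ⊕ Z/2,  H_2 = 0.

We work with the vertex ordering 1 < 2 < 3 < 4 < 5 < 6 < 7 < 8 < 9. The simplices of K, each written with vertices in increasing order, are:

  0-simplices (9): [1], [2], [3], [4], [5], [6], [7], [8], [9]
  1-simplices (27): (27 of them)
  2-simplices (18): [1,2,4], [1,2,9], [1,4,8], [1,6,7], [1,6,8], [1,7,9], [2,3,5], [2,3,6], [2,4,6], [2,5,9], [3,5,7], [3,6,8], [3,7,9], [3,8,9], [4,5,7], [4,5,8], [4,6,7], [5,8,9]

so the chain groups are C_0 ≅ Z^9, C_1 ≅ Z^27, C_2 ≅ Z^18.

The boundary map ∂_1: C_1 → C_0 maps an edge to its endpoints' difference, ∂[p,q] = q − p. For instance
  ∂[3,8] = [8] − [3].
This gives a 9×27 integer matrix of rank 8; reducing to Smith normal form yields diagonal entries (1,1,1,1,1,1,1,1).

∂_2: C_2 → C_1 maps a triangle to the signed sum of its edges. For instance
  ∂[3,5,7] = [5,7] − [3,7] + [3,5],
  ∂[1,2,4] = [2,4] − [1,4] + [1,2].
As a 27×18 matrix over Z this has rank 18, with invariant factors (1,1,1,1,1,1,1,1,1,1,1,1,1,1,1,1,1,2).

Reading off H_k = ker ∂_k / im ∂_{k+1}:

  H_0: rank C_0 − rank ∂_1 = 9 − 8 = 1, and the invariant factors of ∂_1 are all 1, so H_0 = Z.
  H_1: rank ker ∂_1 − rank ∂_2 = (27 − 8) − 18 = 1, and ∂_2 has invariant factor 2 > 1, so H_1 = Z ⊕ Z/2.
  H_2: rank ker ∂_2 − rank ∂_3 = (18 − 18) − 0 = 0, and there is no ∂_3, so H_2 = 0.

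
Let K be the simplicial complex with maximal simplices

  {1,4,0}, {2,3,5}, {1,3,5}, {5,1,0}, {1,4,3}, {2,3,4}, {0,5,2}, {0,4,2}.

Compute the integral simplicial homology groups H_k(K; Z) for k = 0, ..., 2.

Take the total order 0 < 1 < 2 < 3 < 4 < 5 on the vertex set. Then K (dimension 2) consists of the simplices:

  0-simplices (6): [0], [1], [2], [3], [4], [5]
  1-simplices (12): [0,1], [0,2], [0,4], [0,5], [1,3], [1,4], [1,5], [2,3], [2,4], [2,5], [3,4], [3,5]
  2-simplices (8): [0,1,4], [0,1,5], [0,2,4], [0,2,5], [1,3,4], [1,3,5], [2,3,4], [2,3,5]

Hence C_0 ≅ Z^6, C_1 ≅ Z^12, C_2 ≅ Z^8.

Boundary ∂_1: C_1 → C_0 sends each edge [p,q] (with p < q) to q − p.
The resulting 6×12 matrix has rank 5, and its Smith normal form has invariant factors (1,1,1,1,1).

∂_2: C_2 → C_1 acts by ∂[p,q,r] = [q,r] − [p,r] + [p,q]. For instance
  ∂[2,3,5] = [3,5] − [2,5] + [2,3],
  ∂[0,1,4] = [1,4] − [0,4] + [0,1].
The 12×8 boundary matrix has rank 7 and Smith normal form diag(1,1,1,1,1,1,1).

From H_k ≅ ker(∂_k) / im(∂_{k+1}) we obtain:

  H_0: rank C_0 − rank ∂_1 = 6 − 5 = 1, and the invariant factors of ∂_1 are all 1, so H_0 = Z.
  H_1: rank ker ∂_1 − rank ∂_2 = (12 − 5) − 7 = 0, and the invariant factors of ∂_2 are all 1, so H_1 = 0.
  H_2: rank ker ∂_2 − rank ∂_3 = (8 − 7) − 0 = 1, and there is no ∂_3, so H_2 = Z.

H_0 = Z,  H_1 = 0,  H_2 = Z.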